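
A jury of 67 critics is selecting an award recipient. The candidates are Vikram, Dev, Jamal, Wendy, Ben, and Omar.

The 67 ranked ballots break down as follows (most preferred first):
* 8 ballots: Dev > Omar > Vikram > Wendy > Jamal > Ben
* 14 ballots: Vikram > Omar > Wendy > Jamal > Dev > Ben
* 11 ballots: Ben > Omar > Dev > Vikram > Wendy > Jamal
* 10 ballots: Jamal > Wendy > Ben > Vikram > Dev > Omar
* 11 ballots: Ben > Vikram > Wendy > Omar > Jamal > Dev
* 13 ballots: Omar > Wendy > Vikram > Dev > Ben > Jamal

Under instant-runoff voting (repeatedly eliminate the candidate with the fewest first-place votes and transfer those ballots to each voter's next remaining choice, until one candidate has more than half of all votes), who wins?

Omar

Round 1: Vikram 14, Dev 8, Jamal 10, Wendy 0, Ben 22, Omar 13. Wendy eliminated.
Round 2: Vikram 14, Dev 8, Jamal 10, Ben 22, Omar 13. Dev eliminated.
Round 3: Vikram 14, Jamal 10, Ben 22, Omar 21. Jamal eliminated.
Round 4: Vikram 14, Ben 32, Omar 21. Vikram eliminated.
Round 5: Ben 32, Omar 35. Omar has a majority (≥34).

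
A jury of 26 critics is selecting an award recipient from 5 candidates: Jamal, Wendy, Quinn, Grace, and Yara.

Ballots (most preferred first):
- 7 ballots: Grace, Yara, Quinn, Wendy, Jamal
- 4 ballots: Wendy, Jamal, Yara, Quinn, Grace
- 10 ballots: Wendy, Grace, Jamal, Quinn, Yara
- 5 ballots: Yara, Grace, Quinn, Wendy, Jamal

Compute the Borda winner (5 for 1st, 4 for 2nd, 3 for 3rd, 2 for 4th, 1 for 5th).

Jamal: 7×1 + 4×4 + 10×3 + 5×1 = 58
Wendy: 7×2 + 4×5 + 10×5 + 5×2 = 94
Quinn: 7×3 + 4×2 + 10×2 + 5×3 = 64
Grace: 7×5 + 4×1 + 10×4 + 5×4 = 99
Yara: 7×4 + 4×3 + 10×1 + 5×5 = 75

Grace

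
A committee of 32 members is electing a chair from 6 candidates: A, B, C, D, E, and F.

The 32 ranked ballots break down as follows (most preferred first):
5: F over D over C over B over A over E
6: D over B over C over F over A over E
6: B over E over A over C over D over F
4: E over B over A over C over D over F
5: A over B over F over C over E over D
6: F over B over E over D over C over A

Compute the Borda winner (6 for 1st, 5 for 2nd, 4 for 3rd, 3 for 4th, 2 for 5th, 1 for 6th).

A: 5×2 + 6×2 + 6×4 + 4×4 + 5×6 + 6×1 = 98
B: 5×3 + 6×5 + 6×6 + 4×5 + 5×5 + 6×5 = 156
C: 5×4 + 6×4 + 6×3 + 4×3 + 5×3 + 6×2 = 101
D: 5×5 + 6×6 + 6×2 + 4×2 + 5×1 + 6×3 = 104
E: 5×1 + 6×1 + 6×5 + 4×6 + 5×2 + 6×4 = 99
F: 5×6 + 6×3 + 6×1 + 4×1 + 5×4 + 6×6 = 114

B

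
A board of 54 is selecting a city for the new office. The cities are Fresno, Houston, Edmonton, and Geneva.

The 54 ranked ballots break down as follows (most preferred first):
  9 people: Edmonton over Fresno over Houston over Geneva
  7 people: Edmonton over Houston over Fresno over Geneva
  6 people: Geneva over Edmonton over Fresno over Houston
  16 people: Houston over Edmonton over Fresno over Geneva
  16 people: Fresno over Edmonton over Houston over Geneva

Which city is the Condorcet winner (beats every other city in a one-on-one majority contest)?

Edmonton vs Fresno: 38–16
Edmonton vs Houston: 38–16
Edmonton vs Geneva: 48–6
Edmonton beats every other city.

Edmonton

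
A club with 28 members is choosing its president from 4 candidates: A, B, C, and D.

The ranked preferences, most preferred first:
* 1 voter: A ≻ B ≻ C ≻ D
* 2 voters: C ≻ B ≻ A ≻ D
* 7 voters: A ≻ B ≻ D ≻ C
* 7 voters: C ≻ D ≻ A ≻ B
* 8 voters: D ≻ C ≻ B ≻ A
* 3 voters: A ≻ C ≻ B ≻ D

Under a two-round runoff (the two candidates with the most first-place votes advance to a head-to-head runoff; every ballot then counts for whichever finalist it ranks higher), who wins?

Round 1 first-place votes: A 11, B 0, C 9, D 8. A and C advance.
Runoff: A is ranked above C on 11 ballots, C above A on 17.

C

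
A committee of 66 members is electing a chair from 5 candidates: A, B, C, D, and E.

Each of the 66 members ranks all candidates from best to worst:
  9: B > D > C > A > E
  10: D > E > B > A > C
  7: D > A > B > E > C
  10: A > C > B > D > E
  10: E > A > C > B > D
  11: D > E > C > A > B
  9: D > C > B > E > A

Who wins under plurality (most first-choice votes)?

First-place votes: A 10, B 9, C 0, D 37, E 10.

D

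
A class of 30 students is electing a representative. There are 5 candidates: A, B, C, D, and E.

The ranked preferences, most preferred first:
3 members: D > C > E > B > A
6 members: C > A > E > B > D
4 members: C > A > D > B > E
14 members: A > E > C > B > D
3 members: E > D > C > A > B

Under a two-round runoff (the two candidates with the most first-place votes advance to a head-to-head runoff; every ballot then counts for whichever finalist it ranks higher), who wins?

C

Round 1 first-place votes: A 14, B 0, C 10, D 3, E 3. A and C advance.
Runoff: A is ranked above C on 14 ballots, C above A on 16.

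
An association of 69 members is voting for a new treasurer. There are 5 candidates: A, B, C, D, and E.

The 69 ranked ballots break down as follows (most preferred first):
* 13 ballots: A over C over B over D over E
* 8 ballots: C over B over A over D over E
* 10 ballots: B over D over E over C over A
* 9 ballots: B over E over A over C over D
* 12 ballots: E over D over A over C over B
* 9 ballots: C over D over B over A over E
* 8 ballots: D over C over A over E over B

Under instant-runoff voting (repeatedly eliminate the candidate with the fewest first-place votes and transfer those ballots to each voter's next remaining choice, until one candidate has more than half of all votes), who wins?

C

Round 1: A 13, B 19, C 17, D 8, E 12. D eliminated.
Round 2: A 13, B 19, C 25, E 12. E eliminated.
Round 3: A 25, B 19, C 25. B eliminated.
Round 4: A 34, C 35. C has a majority (≥35).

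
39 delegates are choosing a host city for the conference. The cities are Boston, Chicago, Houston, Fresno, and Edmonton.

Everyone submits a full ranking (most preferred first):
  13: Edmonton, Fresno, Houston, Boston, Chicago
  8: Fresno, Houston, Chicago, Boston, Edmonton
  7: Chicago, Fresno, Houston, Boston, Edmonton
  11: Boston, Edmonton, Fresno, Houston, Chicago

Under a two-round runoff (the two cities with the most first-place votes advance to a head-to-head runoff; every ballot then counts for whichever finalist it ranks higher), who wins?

Boston

Round 1 first-place votes: Boston 11, Chicago 7, Houston 0, Fresno 8, Edmonton 13. Edmonton and Boston advance.
Runoff: Edmonton is ranked above Boston on 13 ballots, Boston above Edmonton on 26.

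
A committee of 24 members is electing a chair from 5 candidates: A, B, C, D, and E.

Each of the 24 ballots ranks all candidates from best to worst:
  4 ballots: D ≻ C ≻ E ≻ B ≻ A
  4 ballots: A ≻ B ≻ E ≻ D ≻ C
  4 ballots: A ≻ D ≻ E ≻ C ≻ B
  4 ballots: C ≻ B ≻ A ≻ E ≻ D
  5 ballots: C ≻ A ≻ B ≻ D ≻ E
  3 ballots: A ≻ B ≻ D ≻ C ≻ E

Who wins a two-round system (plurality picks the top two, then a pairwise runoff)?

Round 1 first-place votes: A 11, B 0, C 9, D 4, E 0. A and C advance.
Runoff: A is ranked above C on 11 ballots, C above A on 13.

C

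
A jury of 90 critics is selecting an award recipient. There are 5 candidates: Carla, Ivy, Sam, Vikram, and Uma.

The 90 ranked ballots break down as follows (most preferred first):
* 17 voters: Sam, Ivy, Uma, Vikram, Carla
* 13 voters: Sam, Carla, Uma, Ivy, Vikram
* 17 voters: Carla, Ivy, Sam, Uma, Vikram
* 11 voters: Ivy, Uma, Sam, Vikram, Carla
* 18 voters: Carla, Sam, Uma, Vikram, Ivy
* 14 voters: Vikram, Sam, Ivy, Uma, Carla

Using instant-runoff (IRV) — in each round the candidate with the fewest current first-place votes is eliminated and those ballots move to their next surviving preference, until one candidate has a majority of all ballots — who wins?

Sam

Round 1: Carla 35, Ivy 11, Sam 30, Vikram 14, Uma 0. Uma eliminated.
Round 2: Carla 35, Ivy 11, Sam 30, Vikram 14. Ivy eliminated.
Round 3: Carla 35, Sam 41, Vikram 14. Vikram eliminated.
Round 4: Carla 35, Sam 55. Sam has a majority (≥46).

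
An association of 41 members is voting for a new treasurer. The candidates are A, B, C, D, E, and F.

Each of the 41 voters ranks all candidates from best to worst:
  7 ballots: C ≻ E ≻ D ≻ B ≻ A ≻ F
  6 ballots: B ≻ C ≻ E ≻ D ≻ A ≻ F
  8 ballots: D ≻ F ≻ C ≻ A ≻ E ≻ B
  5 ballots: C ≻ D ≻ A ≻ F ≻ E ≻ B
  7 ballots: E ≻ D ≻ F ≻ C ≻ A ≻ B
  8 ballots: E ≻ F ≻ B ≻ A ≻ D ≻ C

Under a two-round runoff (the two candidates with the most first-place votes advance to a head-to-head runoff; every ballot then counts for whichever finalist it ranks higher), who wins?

Round 1 first-place votes: A 0, B 6, C 12, D 8, E 15, F 0. E and C advance.
Runoff: E is ranked above C on 15 ballots, C above E on 26.

C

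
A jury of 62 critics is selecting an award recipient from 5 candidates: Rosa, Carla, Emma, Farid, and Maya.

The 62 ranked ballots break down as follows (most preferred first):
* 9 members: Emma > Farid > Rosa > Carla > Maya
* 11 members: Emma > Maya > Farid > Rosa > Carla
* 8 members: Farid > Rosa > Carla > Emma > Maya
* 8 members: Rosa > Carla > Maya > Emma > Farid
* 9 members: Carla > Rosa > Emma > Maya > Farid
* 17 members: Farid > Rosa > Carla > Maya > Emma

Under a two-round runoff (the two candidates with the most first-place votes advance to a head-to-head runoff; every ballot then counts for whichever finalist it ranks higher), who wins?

Round 1 first-place votes: Rosa 8, Carla 9, Emma 20, Farid 25, Maya 0. Farid and Emma advance.
Runoff: Farid is ranked above Emma on 25 ballots, Emma above Farid on 37.

Emma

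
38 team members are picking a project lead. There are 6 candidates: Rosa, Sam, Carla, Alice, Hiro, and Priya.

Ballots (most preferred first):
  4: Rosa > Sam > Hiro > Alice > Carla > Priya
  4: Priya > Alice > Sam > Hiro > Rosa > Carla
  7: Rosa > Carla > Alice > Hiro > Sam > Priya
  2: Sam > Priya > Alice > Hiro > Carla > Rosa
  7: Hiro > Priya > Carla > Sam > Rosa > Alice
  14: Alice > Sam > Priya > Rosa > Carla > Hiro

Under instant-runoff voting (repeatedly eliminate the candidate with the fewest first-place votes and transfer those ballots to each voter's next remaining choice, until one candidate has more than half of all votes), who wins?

Round 1: Rosa 11, Sam 2, Carla 0, Alice 14, Hiro 7, Priya 4. Carla eliminated.
Round 2: Rosa 11, Sam 2, Alice 14, Hiro 7, Priya 4. Sam eliminated.
Round 3: Rosa 11, Alice 14, Hiro 7, Priya 6. Priya eliminated.
Round 4: Rosa 11, Alice 20, Hiro 7. Alice has a majority (≥20).

Alice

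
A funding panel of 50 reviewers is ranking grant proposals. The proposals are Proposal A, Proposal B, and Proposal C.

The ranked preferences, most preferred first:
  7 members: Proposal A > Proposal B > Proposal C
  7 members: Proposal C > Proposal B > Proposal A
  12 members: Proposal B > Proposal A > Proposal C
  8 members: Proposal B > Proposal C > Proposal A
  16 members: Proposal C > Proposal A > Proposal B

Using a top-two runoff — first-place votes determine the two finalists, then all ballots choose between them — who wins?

Round 1 first-place votes: Proposal A 7, Proposal B 20, Proposal C 23. Proposal C and Proposal B advance.
Runoff: Proposal C is ranked above Proposal B on 23 ballots, Proposal B above Proposal C on 27.

Proposal B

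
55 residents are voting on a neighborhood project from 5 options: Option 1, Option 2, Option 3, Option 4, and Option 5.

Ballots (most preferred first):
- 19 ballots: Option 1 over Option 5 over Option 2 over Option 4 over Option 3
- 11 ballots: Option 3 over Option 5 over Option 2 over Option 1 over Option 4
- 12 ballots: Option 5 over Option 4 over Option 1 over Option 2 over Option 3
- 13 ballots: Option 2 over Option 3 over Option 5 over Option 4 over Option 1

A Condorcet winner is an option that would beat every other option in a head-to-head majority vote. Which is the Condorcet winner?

Option 5 vs Option 1: 36–19
Option 5 vs Option 2: 42–13
Option 5 vs Option 3: 31–24
Option 5 vs Option 4: 55–0
Option 5 beats every other option.

Option 5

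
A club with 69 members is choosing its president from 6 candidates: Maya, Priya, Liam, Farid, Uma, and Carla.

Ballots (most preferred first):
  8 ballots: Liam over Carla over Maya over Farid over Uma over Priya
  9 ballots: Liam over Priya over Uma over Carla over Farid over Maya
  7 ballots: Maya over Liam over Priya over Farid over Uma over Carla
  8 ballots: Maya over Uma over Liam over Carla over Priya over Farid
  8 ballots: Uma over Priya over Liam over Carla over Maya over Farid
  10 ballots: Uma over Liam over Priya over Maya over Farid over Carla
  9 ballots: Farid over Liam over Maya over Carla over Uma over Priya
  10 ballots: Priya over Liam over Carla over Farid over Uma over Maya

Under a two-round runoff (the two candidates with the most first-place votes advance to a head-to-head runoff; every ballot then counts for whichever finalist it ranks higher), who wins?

Liam

Round 1 first-place votes: Maya 15, Priya 10, Liam 17, Farid 9, Uma 18, Carla 0. Uma and Liam advance.
Runoff: Uma is ranked above Liam on 26 ballots, Liam above Uma on 43.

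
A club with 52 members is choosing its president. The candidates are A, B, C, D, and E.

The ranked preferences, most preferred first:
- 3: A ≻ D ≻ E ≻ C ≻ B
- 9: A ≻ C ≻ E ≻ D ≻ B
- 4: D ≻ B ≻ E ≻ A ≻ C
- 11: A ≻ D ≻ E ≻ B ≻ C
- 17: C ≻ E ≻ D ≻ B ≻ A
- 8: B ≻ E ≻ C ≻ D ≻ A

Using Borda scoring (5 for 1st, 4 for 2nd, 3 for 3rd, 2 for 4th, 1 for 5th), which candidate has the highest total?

E

A: 3×5 + 9×5 + 4×2 + 11×5 + 17×1 + 8×1 = 148
B: 3×1 + 9×1 + 4×4 + 11×2 + 17×2 + 8×5 = 124
C: 3×2 + 9×4 + 4×1 + 11×1 + 17×5 + 8×3 = 166
D: 3×4 + 9×2 + 4×5 + 11×4 + 17×3 + 8×2 = 161
E: 3×3 + 9×3 + 4×3 + 11×3 + 17×4 + 8×4 = 181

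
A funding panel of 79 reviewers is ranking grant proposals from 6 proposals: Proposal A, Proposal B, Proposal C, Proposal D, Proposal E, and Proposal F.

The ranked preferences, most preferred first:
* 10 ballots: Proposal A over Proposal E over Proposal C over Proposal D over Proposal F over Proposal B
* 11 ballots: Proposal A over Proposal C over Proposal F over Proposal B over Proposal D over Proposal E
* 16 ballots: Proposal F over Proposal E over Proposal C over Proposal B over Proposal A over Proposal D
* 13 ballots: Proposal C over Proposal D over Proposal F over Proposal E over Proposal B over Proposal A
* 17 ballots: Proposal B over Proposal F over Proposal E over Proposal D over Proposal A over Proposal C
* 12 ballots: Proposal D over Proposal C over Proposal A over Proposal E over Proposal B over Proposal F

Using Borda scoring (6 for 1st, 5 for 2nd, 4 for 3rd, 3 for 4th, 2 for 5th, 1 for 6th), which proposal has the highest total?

Proposal C

Proposal A: 10×6 + 11×6 + 16×2 + 13×1 + 17×2 + 12×4 = 253
Proposal B: 10×1 + 11×3 + 16×3 + 13×2 + 17×6 + 12×2 = 243
Proposal C: 10×4 + 11×5 + 16×4 + 13×6 + 17×1 + 12×5 = 314
Proposal D: 10×3 + 11×2 + 16×1 + 13×5 + 17×3 + 12×6 = 256
Proposal E: 10×5 + 11×1 + 16×5 + 13×3 + 17×4 + 12×3 = 284
Proposal F: 10×2 + 11×4 + 16×6 + 13×4 + 17×5 + 12×1 = 309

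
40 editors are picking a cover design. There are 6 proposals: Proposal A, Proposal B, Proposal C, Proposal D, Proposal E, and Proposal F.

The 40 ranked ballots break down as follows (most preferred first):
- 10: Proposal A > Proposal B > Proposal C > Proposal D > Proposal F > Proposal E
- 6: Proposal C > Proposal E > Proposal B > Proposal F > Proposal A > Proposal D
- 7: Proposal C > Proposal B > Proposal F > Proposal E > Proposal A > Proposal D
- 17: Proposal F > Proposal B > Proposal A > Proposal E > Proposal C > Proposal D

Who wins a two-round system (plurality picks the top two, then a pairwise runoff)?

Round 1 first-place votes: Proposal A 10, Proposal B 0, Proposal C 13, Proposal D 0, Proposal E 0, Proposal F 17. Proposal F and Proposal C advance.
Runoff: Proposal F is ranked above Proposal C on 17 ballots, Proposal C above Proposal F on 23.

Proposal C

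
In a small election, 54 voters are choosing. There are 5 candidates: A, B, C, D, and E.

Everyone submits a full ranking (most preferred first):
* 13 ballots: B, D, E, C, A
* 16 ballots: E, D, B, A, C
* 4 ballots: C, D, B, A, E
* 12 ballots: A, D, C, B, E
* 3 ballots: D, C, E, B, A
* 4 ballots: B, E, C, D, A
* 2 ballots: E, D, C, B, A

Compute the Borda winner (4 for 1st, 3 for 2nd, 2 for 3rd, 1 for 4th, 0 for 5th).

D

A: 13×0 + 16×1 + 4×1 + 12×4 + 3×0 + 4×0 + 2×0 = 68
B: 13×4 + 16×2 + 4×2 + 12×1 + 3×1 + 4×4 + 2×1 = 125
C: 13×1 + 16×0 + 4×4 + 12×2 + 3×3 + 4×2 + 2×2 = 74
D: 13×3 + 16×3 + 4×3 + 12×3 + 3×4 + 4×1 + 2×3 = 157
E: 13×2 + 16×4 + 4×0 + 12×0 + 3×2 + 4×3 + 2×4 = 116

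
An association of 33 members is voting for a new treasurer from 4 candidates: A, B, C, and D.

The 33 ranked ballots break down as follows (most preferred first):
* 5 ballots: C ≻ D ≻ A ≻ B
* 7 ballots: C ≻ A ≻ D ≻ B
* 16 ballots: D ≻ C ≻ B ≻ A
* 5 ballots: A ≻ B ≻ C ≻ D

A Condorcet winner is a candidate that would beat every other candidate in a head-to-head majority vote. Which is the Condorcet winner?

C

C vs A: 28–5
C vs B: 28–5
C vs D: 17–16
C beats every other candidate.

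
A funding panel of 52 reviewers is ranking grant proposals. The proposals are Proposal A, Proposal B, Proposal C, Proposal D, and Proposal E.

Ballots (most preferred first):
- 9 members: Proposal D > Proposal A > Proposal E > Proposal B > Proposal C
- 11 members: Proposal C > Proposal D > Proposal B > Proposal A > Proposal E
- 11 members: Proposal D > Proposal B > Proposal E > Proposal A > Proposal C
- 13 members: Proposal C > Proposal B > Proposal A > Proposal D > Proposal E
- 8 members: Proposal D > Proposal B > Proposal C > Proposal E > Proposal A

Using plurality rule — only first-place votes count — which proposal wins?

First-place votes: Proposal A 0, Proposal B 0, Proposal C 24, Proposal D 28, Proposal E 0.

Proposal D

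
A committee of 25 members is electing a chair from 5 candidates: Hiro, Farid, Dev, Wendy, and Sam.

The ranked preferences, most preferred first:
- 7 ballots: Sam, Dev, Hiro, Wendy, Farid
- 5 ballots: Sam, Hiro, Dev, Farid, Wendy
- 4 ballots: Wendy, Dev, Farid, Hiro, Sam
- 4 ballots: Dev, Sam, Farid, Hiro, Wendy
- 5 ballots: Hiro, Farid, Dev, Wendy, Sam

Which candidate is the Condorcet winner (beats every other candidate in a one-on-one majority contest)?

Dev

Dev vs Hiro: 15–10
Dev vs Farid: 20–5
Dev vs Wendy: 21–4
Dev vs Sam: 13–12
Dev beats every other candidate.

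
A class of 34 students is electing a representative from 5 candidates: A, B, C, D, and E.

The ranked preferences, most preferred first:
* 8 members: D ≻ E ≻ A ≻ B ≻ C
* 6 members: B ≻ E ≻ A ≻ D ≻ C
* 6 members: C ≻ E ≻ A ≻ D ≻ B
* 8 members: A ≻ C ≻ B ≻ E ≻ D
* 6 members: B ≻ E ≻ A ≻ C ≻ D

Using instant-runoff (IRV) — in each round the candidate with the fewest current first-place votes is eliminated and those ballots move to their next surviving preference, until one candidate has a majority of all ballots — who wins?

Round 1: A 8, B 12, C 6, D 8, E 0. E eliminated.
Round 2: A 8, B 12, C 6, D 8. C eliminated.
Round 3: A 14, B 12, D 8. D eliminated.
Round 4: A 22, B 12. A has a majority (≥18).

A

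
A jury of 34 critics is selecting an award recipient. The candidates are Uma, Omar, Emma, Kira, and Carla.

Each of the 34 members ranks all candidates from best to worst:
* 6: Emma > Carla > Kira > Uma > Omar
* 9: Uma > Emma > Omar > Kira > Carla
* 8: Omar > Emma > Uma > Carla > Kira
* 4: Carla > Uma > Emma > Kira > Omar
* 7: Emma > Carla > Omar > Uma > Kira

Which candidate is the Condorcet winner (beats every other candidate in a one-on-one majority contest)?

Emma vs Uma: 21–13
Emma vs Omar: 26–8
Emma vs Kira: 34–0
Emma vs Carla: 30–4
Emma beats every other candidate.

Emma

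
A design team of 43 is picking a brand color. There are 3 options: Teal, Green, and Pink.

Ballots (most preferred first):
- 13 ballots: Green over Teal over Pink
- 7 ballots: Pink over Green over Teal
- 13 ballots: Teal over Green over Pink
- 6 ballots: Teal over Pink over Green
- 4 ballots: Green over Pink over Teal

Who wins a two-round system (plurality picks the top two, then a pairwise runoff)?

Round 1 first-place votes: Teal 19, Green 17, Pink 7. Teal and Green advance.
Runoff: Teal is ranked above Green on 19 ballots, Green above Teal on 24.

Green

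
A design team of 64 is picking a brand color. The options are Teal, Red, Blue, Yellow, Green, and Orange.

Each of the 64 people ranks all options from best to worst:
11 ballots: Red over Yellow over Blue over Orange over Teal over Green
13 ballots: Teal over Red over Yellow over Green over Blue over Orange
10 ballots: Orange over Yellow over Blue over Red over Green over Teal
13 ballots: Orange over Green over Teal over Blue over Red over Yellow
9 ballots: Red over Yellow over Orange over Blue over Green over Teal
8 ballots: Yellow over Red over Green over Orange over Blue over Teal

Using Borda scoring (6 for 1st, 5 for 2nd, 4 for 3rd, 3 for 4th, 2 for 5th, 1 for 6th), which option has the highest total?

Teal: 11×2 + 13×6 + 10×1 + 13×4 + 9×1 + 8×1 = 179
Red: 11×6 + 13×5 + 10×3 + 13×2 + 9×6 + 8×5 = 281
Blue: 11×4 + 13×2 + 10×4 + 13×3 + 9×3 + 8×2 = 192
Yellow: 11×5 + 13×4 + 10×5 + 13×1 + 9×5 + 8×6 = 263
Green: 11×1 + 13×3 + 10×2 + 13×5 + 9×2 + 8×4 = 185
Orange: 11×3 + 13×1 + 10×6 + 13×6 + 9×4 + 8×3 = 244

Red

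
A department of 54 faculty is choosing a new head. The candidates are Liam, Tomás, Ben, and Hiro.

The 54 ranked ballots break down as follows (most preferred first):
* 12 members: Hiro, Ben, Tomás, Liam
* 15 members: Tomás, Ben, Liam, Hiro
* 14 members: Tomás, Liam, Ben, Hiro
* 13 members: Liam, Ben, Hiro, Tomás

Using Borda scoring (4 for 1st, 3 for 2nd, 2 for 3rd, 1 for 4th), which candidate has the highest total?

Liam: 12×1 + 15×2 + 14×3 + 13×4 = 136
Tomás: 12×2 + 15×4 + 14×4 + 13×1 = 153
Ben: 12×3 + 15×3 + 14×2 + 13×3 = 148
Hiro: 12×4 + 15×1 + 14×1 + 13×2 = 103

Tomás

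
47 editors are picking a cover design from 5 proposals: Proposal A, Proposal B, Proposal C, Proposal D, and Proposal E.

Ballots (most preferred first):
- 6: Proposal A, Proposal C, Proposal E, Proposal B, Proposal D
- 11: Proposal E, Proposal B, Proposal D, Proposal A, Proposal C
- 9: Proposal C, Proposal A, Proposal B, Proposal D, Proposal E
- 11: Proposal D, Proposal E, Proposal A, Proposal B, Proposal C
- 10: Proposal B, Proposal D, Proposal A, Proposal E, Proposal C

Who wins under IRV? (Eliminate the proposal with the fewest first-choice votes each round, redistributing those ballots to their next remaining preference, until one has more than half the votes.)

Round 1: Proposal A 6, Proposal B 10, Proposal C 9, Proposal D 11, Proposal E 11. Proposal A eliminated.
Round 2: Proposal B 10, Proposal C 15, Proposal D 11, Proposal E 11. Proposal B eliminated.
Round 3: Proposal C 15, Proposal D 21, Proposal E 11. Proposal E eliminated.
Round 4: Proposal C 15, Proposal D 32. Proposal D has a majority (≥24).

Proposal D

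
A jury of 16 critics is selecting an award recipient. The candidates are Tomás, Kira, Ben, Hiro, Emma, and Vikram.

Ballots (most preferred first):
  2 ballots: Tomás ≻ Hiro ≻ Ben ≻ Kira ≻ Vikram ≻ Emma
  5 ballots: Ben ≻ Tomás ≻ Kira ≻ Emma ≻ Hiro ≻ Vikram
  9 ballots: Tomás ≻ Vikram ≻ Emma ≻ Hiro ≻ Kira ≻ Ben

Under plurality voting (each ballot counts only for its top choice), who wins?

First-place votes: Tomás 11, Kira 0, Ben 5, Hiro 0, Emma 0, Vikram 0.

Tomás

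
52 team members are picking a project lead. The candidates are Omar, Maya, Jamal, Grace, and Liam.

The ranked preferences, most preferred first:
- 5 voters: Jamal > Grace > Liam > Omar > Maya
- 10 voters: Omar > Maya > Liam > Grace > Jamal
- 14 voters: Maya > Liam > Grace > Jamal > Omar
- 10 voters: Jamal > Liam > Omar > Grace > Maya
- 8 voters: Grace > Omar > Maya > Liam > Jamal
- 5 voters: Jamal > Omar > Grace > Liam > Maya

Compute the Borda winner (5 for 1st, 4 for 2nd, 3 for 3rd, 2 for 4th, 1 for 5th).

Omar: 5×2 + 10×5 + 14×1 + 10×3 + 8×4 + 5×4 = 156
Maya: 5×1 + 10×4 + 14×5 + 10×1 + 8×3 + 5×1 = 154
Jamal: 5×5 + 10×1 + 14×2 + 10×5 + 8×1 + 5×5 = 146
Grace: 5×4 + 10×2 + 14×3 + 10×2 + 8×5 + 5×3 = 157
Liam: 5×3 + 10×3 + 14×4 + 10×4 + 8×2 + 5×2 = 167

Liam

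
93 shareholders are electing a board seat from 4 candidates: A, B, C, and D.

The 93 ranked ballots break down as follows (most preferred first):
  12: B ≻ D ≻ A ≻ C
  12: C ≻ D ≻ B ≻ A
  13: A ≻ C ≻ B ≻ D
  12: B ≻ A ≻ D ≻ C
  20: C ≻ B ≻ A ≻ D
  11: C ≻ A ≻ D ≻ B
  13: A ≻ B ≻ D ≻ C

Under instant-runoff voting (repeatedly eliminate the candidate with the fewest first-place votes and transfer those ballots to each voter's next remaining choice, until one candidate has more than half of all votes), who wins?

A

Round 1: A 26, B 24, C 43, D 0. D eliminated.
Round 2: A 26, B 24, C 43. B eliminated.
Round 3: A 50, C 43. A has a majority (≥47).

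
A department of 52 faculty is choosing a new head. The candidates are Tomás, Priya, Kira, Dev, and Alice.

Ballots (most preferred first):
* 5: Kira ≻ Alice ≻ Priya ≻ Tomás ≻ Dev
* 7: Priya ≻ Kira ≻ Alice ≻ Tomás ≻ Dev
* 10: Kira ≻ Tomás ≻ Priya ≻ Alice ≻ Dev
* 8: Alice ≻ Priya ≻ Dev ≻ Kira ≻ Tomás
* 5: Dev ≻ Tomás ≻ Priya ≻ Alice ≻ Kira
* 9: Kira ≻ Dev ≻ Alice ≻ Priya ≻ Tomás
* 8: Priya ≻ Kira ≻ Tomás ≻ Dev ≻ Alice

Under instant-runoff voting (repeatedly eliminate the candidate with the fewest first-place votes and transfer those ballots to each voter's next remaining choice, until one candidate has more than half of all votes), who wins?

Priya

Round 1: Tomás 0, Priya 15, Kira 24, Dev 5, Alice 8. Tomás eliminated.
Round 2: Priya 15, Kira 24, Dev 5, Alice 8. Dev eliminated.
Round 3: Priya 20, Kira 24, Alice 8. Alice eliminated.
Round 4: Priya 28, Kira 24. Priya has a majority (≥27).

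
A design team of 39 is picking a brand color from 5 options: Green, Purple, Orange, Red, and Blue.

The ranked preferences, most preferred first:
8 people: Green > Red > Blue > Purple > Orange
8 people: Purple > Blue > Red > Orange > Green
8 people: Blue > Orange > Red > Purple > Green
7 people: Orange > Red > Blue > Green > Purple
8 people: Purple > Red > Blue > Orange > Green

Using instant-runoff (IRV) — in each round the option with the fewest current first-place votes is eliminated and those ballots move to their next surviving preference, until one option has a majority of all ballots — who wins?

Blue

Round 1: Green 8, Purple 16, Orange 7, Red 0, Blue 8. Red eliminated.
Round 2: Green 8, Purple 16, Orange 7, Blue 8. Orange eliminated.
Round 3: Green 8, Purple 16, Blue 15. Green eliminated.
Round 4: Purple 16, Blue 23. Blue has a majority (≥20).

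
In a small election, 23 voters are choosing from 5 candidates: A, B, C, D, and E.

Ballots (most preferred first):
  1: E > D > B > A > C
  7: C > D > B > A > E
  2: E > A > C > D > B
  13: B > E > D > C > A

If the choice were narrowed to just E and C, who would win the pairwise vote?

E is ranked above C on 16 ballots; C above E on 7.

E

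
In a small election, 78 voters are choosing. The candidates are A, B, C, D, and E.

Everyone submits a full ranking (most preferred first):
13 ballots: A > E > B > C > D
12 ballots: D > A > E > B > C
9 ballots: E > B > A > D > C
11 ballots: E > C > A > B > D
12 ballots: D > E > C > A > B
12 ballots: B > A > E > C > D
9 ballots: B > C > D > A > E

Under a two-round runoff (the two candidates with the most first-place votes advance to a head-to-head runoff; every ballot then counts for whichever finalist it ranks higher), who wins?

B

Round 1 first-place votes: A 13, B 21, C 0, D 24, E 20. D and B advance.
Runoff: D is ranked above B on 24 ballots, B above D on 54.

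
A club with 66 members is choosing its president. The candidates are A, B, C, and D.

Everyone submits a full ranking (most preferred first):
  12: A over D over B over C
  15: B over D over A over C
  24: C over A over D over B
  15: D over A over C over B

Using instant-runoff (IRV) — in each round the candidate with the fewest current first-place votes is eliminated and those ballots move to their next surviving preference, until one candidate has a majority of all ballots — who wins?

D

Round 1: A 12, B 15, C 24, D 15. A eliminated.
Round 2: B 15, C 24, D 27. B eliminated.
Round 3: C 24, D 42. D has a majority (≥34).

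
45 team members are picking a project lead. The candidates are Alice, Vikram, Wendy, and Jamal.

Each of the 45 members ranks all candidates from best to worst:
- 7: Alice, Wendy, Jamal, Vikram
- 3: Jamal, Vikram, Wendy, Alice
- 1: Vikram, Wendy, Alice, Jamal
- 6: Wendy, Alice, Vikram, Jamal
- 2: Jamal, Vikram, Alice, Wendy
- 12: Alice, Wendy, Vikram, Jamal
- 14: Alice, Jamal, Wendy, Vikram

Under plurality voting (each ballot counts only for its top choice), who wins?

First-place votes: Alice 33, Vikram 1, Wendy 6, Jamal 5.

Alice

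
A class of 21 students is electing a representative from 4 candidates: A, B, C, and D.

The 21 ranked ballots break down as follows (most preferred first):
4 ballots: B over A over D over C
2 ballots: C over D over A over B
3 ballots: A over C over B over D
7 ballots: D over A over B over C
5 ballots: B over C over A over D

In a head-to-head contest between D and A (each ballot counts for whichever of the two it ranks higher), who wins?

D is ranked above A on 9 ballots; A above D on 12.

A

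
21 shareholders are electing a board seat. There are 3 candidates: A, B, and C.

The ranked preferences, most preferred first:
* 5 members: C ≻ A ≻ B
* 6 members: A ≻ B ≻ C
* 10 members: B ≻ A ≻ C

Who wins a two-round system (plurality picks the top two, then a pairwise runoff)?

A

Round 1 first-place votes: A 6, B 10, C 5. B and A advance.
Runoff: B is ranked above A on 10 ballots, A above B on 11.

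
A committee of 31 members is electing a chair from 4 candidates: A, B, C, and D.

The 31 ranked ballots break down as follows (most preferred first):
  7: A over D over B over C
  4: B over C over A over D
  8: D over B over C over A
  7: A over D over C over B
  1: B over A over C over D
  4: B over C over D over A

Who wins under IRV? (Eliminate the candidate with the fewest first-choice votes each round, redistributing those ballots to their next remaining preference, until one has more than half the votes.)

Round 1: A 14, B 9, C 0, D 8. C eliminated.
Round 2: A 14, B 9, D 8. D eliminated.
Round 3: A 14, B 17. B has a majority (≥16).

B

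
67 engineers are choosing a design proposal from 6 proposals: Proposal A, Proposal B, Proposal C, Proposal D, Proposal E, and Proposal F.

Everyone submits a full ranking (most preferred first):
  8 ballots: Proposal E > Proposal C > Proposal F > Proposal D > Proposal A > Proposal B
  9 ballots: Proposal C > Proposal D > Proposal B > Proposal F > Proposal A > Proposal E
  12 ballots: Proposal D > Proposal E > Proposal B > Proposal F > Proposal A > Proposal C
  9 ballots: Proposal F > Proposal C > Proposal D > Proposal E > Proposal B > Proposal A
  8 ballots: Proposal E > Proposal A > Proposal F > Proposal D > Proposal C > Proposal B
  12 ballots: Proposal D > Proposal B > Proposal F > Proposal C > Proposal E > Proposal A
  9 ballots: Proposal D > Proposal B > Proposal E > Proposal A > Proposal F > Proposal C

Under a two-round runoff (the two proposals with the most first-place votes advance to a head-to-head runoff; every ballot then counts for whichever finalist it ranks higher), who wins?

Round 1 first-place votes: Proposal A 0, Proposal B 0, Proposal C 9, Proposal D 33, Proposal E 16, Proposal F 9. Proposal D and Proposal E advance.
Runoff: Proposal D is ranked above Proposal E on 51 ballots, Proposal E above Proposal D on 16.

Proposal D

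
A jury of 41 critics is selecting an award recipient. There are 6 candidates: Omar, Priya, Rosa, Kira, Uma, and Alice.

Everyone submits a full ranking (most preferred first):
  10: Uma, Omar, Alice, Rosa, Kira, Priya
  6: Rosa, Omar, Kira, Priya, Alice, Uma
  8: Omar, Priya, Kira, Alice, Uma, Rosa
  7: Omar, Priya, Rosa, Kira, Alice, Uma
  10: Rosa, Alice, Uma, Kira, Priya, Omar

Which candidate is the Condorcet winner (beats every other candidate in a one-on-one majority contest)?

Omar

Omar vs Priya: 31–10
Omar vs Rosa: 25–16
Omar vs Kira: 31–10
Omar vs Uma: 21–20
Omar vs Alice: 31–10
Omar beats every other candidate.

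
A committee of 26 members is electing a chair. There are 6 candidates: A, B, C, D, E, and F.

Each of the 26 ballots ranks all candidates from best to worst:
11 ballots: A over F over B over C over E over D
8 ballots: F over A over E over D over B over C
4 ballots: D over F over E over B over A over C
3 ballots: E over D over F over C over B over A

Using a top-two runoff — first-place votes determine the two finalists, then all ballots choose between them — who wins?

F

Round 1 first-place votes: A 11, B 0, C 0, D 4, E 3, F 8. A and F advance.
Runoff: A is ranked above F on 11 ballots, F above A on 15.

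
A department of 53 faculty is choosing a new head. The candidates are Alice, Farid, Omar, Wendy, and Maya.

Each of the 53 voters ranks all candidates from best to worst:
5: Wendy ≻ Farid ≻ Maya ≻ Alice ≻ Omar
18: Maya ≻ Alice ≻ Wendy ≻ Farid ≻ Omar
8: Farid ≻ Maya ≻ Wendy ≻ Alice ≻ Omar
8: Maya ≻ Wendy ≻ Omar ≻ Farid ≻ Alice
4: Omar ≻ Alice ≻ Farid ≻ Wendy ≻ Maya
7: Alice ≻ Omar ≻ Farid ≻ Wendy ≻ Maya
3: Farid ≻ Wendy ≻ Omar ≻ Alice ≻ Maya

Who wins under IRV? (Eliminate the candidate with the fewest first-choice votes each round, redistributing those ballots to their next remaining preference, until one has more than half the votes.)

Round 1: Alice 7, Farid 11, Omar 4, Wendy 5, Maya 26. Omar eliminated.
Round 2: Alice 11, Farid 11, Wendy 5, Maya 26. Wendy eliminated.
Round 3: Alice 11, Farid 16, Maya 26. Alice eliminated.
Round 4: Farid 27, Maya 26. Farid has a majority (≥27).

Farid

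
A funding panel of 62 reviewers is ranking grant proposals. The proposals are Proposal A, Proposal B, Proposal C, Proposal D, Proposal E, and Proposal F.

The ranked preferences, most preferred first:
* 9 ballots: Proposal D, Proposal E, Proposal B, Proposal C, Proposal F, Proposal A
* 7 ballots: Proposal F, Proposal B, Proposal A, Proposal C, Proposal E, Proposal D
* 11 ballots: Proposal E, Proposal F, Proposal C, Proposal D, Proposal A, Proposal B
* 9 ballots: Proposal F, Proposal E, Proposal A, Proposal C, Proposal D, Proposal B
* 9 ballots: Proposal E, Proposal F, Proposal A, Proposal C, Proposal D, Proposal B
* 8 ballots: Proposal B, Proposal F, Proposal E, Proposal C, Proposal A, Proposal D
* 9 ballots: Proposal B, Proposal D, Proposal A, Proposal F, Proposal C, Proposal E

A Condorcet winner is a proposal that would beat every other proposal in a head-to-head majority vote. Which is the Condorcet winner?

Proposal F

Proposal F vs Proposal A: 53–9
Proposal F vs Proposal B: 36–26
Proposal F vs Proposal C: 53–9
Proposal F vs Proposal D: 44–18
Proposal F vs Proposal E: 33–29
Proposal F beats every other proposal.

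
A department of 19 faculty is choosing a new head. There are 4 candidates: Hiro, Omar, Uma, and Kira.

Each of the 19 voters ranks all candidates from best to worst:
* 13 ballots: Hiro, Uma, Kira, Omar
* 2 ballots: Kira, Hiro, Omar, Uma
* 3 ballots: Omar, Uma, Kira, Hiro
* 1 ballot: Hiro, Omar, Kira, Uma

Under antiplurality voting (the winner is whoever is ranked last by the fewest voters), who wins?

Kira

Last-place votes: Hiro 3, Omar 13, Uma 3, Kira 0.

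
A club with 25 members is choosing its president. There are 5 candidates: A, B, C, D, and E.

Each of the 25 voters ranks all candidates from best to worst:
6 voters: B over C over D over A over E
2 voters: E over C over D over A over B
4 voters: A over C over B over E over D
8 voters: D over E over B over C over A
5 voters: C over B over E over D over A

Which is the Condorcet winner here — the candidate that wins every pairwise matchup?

B vs A: 19–6
B vs C: 14–11
B vs D: 15–10
B vs E: 15–10
B beats every other candidate.

B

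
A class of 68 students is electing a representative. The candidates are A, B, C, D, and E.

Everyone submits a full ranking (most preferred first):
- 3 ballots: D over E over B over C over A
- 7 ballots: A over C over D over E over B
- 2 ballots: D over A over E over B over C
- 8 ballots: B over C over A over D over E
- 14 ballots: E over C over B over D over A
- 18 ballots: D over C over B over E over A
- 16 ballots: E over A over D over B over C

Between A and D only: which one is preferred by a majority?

A is ranked above D on 31 ballots; D above A on 37.

D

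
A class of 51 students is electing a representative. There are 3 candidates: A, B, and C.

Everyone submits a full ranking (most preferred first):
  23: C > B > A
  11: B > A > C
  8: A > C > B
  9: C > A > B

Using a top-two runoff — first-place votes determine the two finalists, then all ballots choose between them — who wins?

Round 1 first-place votes: A 8, B 11, C 32. C and B advance.
Runoff: C is ranked above B on 40 ballots, B above C on 11.

C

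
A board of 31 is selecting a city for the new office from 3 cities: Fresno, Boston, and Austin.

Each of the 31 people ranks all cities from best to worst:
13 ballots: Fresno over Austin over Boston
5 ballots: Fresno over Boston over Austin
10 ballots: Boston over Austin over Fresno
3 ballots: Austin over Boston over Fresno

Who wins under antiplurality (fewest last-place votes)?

Last-place votes: Fresno 13, Boston 13, Austin 5.

Austin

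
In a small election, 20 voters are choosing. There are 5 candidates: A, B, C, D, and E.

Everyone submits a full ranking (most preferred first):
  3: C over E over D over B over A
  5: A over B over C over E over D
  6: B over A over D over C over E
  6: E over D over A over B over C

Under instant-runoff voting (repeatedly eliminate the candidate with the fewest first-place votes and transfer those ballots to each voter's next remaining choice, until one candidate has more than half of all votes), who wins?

Round 1: A 5, B 6, C 3, D 0, E 6. D eliminated.
Round 2: A 5, B 6, C 3, E 6. C eliminated.
Round 3: A 5, B 6, E 9. A eliminated.
Round 4: B 11, E 9. B has a majority (≥11).

B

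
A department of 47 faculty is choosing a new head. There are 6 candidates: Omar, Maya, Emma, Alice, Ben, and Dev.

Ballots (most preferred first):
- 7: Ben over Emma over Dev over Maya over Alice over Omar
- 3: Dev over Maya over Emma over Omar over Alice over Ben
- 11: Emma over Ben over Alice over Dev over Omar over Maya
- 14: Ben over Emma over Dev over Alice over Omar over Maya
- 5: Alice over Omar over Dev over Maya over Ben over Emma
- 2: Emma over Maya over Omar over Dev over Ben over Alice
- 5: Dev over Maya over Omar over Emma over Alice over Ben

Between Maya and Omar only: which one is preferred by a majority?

Maya is ranked above Omar on 17 ballots; Omar above Maya on 30.

Omar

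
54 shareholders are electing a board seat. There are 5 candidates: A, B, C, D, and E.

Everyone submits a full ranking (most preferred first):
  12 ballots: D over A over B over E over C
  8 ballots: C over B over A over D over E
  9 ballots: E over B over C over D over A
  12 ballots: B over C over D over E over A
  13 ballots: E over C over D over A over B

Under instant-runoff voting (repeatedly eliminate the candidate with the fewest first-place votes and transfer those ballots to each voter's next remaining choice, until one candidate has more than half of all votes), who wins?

B

Round 1: A 0, B 12, C 8, D 12, E 22. A eliminated.
Round 2: B 12, C 8, D 12, E 22. C eliminated.
Round 3: B 20, D 12, E 22. D eliminated.
Round 4: B 32, E 22. B has a majority (≥28).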